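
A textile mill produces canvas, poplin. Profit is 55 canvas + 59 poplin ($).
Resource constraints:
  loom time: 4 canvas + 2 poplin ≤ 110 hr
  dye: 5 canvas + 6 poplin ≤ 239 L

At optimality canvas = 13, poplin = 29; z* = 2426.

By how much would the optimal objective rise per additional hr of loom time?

At the optimum: loom time uses 110 of 110 (binding); dye uses 239 of 239 (binding).
The binding rows give the dual system: 4·y_loom time + 5·y_dye = 55 and 2·y_loom time + 6·y_dye = 59.
→ y_loom time = 2.5 and y_dye = 9.
Shadow price of loom time = 2.5.

2.5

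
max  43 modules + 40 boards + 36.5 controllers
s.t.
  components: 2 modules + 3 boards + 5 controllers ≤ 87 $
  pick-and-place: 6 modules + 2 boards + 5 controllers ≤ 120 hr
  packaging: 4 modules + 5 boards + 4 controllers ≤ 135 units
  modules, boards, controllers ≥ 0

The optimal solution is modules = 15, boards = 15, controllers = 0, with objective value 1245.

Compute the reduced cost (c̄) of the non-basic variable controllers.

-4

Binding: pick-and-place and packaging. Non-binding: components (12 unused).
Since components is not tight, its dual is 0.
Dual feasibility on the basic columns requires 6·y_pick-and-place + 4·y_packaging = 43, 2·y_pick-and-place + 5·y_packaging = 40.
This yields shadow prices y_pick-and-place = 2.5, y_packaging = 7.
Reduced cost of controllers: c₃ − yᵀa₃ = 36.5 − (2.5·5 + 7·4) = 36.5 − 40.5 = -4.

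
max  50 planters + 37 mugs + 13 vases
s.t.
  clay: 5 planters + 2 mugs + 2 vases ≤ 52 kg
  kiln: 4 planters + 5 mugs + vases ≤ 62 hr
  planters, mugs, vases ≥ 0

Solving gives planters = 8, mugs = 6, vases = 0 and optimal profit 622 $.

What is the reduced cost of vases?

Both clay and kiln are binding at x*.
From A_Bᵀ y = c: 5·y_clay + 4·y_kiln = 50; 2·y_clay + 5·y_kiln = 37.
This yields shadow prices y_clay = 6, y_kiln = 5.
Reduced cost of vases: c₃ − yᵀa₃ = 13 − (6·2 + 5·1) = 13 − 17 = -4.

-4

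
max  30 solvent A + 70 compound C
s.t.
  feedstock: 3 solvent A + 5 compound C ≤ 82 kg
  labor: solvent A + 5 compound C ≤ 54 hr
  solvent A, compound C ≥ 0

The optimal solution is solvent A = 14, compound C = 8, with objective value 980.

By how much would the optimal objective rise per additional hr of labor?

Check each constraint at x*: feedstock 82/82 (tight); labor 54/54 (tight).
From A_Bᵀ y = c: 3·y_feedstock + 1·y_labor = 30; 5·y_feedstock + 5·y_labor = 70.
→ y_feedstock = 8 and y_labor = 6.
Shadow price of labor = 6.

6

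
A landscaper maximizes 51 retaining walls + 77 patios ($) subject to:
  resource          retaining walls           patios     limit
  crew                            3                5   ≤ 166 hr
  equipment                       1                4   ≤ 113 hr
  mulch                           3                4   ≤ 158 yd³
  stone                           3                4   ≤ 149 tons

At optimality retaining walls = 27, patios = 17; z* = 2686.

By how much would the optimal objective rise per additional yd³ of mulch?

0

At the optimum: crew uses 166 of 166 (binding); equipment uses 95 of 113 (slack = 18); mulch uses 149 of 158 (slack = 9); stone uses 149 of 149 (binding).
By complementary slackness, y = 0 for the non-binding constraints.
From A_Bᵀ y = c: 3·y_crew + 3·y_stone = 51; 5·y_crew + 4·y_stone = 77.
→ y_crew = 9 and y_stone = 8.
Shadow price of mulch = 0.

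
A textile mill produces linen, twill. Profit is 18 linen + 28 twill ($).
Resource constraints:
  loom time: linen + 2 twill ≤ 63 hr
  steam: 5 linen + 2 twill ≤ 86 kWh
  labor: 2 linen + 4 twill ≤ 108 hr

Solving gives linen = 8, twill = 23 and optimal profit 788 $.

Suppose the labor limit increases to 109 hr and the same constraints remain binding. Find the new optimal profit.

794.5

Check each constraint at x*: loom time 54/63 (slack 9); steam 86/86 (tight); labor 108/108 (tight).
Since loom time is not tight, its dual is 0.
From A_Bᵀ y = c: 5·y_steam + 2·y_labor = 18; 2·y_steam + 4·y_labor = 28.
Solving: y_steam = 1, y_labor = 6.5.
Δz = y_labor·Δb = 6.5 × (1) = 6.5, so new z* = 788 + 6.5 = 794.5.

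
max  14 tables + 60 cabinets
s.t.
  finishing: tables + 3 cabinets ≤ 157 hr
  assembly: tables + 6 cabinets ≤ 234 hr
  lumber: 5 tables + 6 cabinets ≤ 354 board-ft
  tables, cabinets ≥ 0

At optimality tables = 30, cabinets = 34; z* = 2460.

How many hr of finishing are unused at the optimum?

25

finishing used = 1·30 + 3·34 = 132; slack = 157 − 132 = 25.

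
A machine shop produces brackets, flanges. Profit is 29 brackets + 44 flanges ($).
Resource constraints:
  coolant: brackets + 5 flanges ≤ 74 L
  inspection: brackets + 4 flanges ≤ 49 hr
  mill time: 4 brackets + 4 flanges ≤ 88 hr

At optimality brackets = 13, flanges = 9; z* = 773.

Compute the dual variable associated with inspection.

5

Binding: inspection and mill time. Non-binding: coolant (16 unused).
By complementary slackness, y = 0 for the non-binding constraint.
From A_Bᵀ y = c: 1·y_inspection + 4·y_mill time = 29; 4·y_inspection + 4·y_mill time = 44.
Solving: y_inspection = 5, y_mill time = 6.
Shadow price of inspection = 5.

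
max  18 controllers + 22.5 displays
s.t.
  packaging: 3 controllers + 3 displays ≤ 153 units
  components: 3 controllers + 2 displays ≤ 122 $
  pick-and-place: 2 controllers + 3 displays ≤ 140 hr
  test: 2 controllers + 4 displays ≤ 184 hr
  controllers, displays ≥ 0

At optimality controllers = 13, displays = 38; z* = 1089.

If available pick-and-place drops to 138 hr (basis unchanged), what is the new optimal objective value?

1080

At the optimum: packaging uses 153 of 153 (binding); components uses 115 of 122 (slack = 7); pick-and-place uses 140 of 140 (binding); test uses 178 of 184 (slack = 6).
Since components, test are not tight, their duals are 0.
Dual feasibility on the basic columns requires 3·y_packaging + 2·y_pick-and-place = 18, 3·y_packaging + 3·y_pick-and-place = 22.5.
→ y_packaging = 3 and y_pick-and-place = 4.5.
Δz = y_pick-and-place·Δb = 4.5 × (-2) = -9, so new z* = 1089 − 9 = 1080.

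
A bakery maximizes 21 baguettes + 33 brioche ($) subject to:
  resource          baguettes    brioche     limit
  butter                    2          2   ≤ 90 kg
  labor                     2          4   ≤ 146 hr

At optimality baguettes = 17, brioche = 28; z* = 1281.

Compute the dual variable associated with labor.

6

At the optimum: butter uses 90 of 90 (binding); labor uses 146 of 146 (binding).
Dual feasibility on the basic columns requires 2·y_butter + 2·y_labor = 21, 2·y_butter + 4·y_labor = 33.
→ y_butter = 4.5 and y_labor = 6.
Shadow price of labor = 6.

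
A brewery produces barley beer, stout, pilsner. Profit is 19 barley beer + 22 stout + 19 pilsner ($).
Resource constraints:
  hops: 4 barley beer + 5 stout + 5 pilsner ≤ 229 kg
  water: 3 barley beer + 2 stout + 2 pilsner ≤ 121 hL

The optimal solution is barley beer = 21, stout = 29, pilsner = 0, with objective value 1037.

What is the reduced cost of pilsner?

-3

At the optimum: hops uses 229 of 229 (binding); water uses 121 of 121 (binding).
From A_Bᵀ y = c: 4·y_hops + 3·y_water = 19; 5·y_hops + 2·y_water = 22.
→ y_hops = 4 and y_water = 1.
Reduced cost of pilsner: c₃ − yᵀa₃ = 19 − (4·5 + 1·2) = 19 − 22 = -3.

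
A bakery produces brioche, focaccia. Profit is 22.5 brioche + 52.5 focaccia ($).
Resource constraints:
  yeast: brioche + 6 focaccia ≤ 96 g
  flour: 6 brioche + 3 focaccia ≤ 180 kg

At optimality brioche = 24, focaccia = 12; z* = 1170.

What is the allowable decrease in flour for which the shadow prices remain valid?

132

Binding constraints: yeast, flour. The basis is B = [[1,6],[6,3]] with det -33.
Per unit decrease in flour, x* moves by d = (-0.1818, 0.0303).
The basis stays optimal until brioche reaches 0; allowable decrease = 132 kg.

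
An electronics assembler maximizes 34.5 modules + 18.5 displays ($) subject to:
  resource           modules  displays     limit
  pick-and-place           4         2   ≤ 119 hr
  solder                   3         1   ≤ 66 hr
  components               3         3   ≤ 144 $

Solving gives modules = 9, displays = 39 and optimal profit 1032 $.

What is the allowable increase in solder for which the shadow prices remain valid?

5

Binding constraints: solder, components. The basis is B = [[3,1],[3,3]] with det 6.
Per unit increase in solder, x* moves by d = (0.5, -0.5).
The basis stays optimal until pick-and-place becomes binding; allowable increase = 5 hr.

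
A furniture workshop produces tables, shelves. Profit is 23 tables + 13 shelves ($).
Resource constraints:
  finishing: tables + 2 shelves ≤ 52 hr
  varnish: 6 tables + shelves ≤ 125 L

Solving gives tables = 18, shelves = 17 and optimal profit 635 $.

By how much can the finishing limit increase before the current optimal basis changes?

198

Binding constraints: finishing, varnish. The basis is B = [[1,2],[6,1]] with det -11.
Per unit increase in finishing, x* moves by d = (-0.0909, 0.5455).
The basis stays optimal until tables reaches 0; allowable increase = 198 hr.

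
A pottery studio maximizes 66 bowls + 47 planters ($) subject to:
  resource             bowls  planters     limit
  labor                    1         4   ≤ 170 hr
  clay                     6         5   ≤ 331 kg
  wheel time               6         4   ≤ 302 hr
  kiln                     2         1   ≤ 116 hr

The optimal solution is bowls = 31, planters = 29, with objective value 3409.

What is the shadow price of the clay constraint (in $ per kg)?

3

Binding: clay and wheel time. Non-binding: labor (23 unused), kiln (25 unused).
Slack constraints have shadow price 0 (complementary slackness).
Dual feasibility on the basic columns requires 6·y_clay + 6·y_wheel time = 66, 5·y_clay + 4·y_wheel time = 47.
This yields shadow prices y_clay = 3, y_wheel time = 8.
Shadow price of clay = 3.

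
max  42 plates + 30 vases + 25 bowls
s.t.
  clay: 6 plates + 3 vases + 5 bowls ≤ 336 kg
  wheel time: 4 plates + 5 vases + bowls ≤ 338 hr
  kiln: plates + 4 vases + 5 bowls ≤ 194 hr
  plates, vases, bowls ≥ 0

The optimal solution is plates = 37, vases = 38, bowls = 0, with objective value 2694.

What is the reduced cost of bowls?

-3

Binding: clay and wheel time. Non-binding: kiln (5 unused).
By complementary slackness, y = 0 for the non-binding constraint.
The binding rows give the dual system: 6·y_clay + 4·y_wheel time = 42 and 3·y_clay + 5·y_wheel time = 30.
Solving: y_clay = 5, y_wheel time = 3.
Reduced cost of bowls: c₃ − yᵀa₃ = 25 − (5·5 + 3·1) = 25 − 28 = -3.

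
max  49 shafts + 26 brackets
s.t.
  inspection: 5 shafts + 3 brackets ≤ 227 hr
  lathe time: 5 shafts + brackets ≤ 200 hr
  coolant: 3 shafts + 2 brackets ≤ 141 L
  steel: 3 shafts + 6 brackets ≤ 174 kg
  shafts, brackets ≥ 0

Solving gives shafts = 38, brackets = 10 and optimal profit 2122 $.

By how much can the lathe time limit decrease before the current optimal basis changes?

Binding constraints: lathe time, steel. The basis is B = [[5,1],[3,6]] with det 27.
Per unit decrease in lathe time, x* moves by d = (-0.2222, 0.1111).
The basis stays optimal until shafts reaches 0; allowable decrease = 171 hr.

171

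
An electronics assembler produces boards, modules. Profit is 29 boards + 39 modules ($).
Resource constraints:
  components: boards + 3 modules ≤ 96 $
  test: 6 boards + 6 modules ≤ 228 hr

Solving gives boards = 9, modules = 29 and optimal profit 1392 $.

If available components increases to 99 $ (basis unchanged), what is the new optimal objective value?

Check each constraint at x*: components 96/96 (tight); test 228/228 (tight).
From A_Bᵀ y = c: 1·y_components + 6·y_test = 29; 3·y_components + 6·y_test = 39.
Solving: y_components = 5, y_test = 4.
Δz = y_components·Δb = 5 × (3) = 15, so new z* = 1392 + 15 = 1407.

1407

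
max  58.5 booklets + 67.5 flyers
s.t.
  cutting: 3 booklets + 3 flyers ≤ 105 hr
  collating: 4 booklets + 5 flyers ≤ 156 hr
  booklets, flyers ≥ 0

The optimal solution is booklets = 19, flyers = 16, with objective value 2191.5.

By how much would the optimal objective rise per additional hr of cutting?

7.5

At the optimum: cutting uses 105 of 105 (binding); collating uses 156 of 156 (binding).
Dual feasibility on the basic columns requires 3·y_cutting + 4·y_collating = 58.5, 3·y_cutting + 5·y_collating = 67.5.
→ y_cutting = 7.5 and y_collating = 9.
Shadow price of cutting = 7.5.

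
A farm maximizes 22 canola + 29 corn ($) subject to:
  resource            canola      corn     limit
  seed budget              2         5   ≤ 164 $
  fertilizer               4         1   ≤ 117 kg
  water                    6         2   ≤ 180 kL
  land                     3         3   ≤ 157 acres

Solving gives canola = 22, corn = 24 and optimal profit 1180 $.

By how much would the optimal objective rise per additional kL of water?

Check each constraint at x*: seed budget 164/164 (tight); fertilizer 112/117 (slack 5); water 180/180 (tight); land 138/157 (slack 19).
By complementary slackness, y = 0 for the non-binding constraints.
The binding rows give the dual system: 2·y_seed budget + 6·y_water = 22 and 5·y_seed budget + 2·y_water = 29.
Solving: y_seed budget = 5, y_water = 2.
Shadow price of water = 2.

2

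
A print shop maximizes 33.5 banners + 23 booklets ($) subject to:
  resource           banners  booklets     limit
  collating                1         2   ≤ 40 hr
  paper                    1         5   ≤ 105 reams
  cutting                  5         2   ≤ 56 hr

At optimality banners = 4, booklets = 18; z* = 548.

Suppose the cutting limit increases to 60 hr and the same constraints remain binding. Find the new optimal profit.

570

Check each constraint at x*: collating 40/40 (tight); paper 94/105 (slack 11); cutting 56/56 (tight).
Slack constraints have shadow price 0 (complementary slackness).
Dual feasibility on the basic columns requires 1·y_collating + 5·y_cutting = 33.5, 2·y_collating + 2·y_cutting = 23.
This yields shadow prices y_collating = 6, y_cutting = 5.5.
Δz = y_cutting·Δb = 5.5 × (4) = 22, so new z* = 548 + 22 = 570.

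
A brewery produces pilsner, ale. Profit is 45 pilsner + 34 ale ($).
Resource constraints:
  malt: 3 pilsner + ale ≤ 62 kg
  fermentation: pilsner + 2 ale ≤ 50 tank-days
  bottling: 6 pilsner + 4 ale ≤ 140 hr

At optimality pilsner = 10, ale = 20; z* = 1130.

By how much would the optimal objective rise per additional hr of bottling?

7

At the optimum: malt uses 50 of 62 (slack = 12); fermentation uses 50 of 50 (binding); bottling uses 140 of 140 (binding).
Since malt is not tight, its dual is 0.
The binding rows give the dual system: 1·y_fermentation + 6·y_bottling = 45 and 2·y_fermentation + 4·y_bottling = 34.
This yields shadow prices y_fermentation = 3, y_bottling = 7.
Shadow price of bottling = 7.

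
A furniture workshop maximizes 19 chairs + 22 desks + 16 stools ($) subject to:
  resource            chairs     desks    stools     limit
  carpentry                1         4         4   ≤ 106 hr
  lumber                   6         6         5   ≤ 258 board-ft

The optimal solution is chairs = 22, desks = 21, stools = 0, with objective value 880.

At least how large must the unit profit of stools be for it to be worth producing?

At the optimum: carpentry uses 106 of 106 (binding); lumber uses 258 of 258 (binding).
From A_Bᵀ y = c: 1·y_carpentry + 6·y_lumber = 19; 4·y_carpentry + 6·y_lumber = 22.
Solving: y_carpentry = 1, y_lumber = 3.
stools enters the basis when its profit ≥ yᵀa₃ = 1·4 + 3·5 = 19.

19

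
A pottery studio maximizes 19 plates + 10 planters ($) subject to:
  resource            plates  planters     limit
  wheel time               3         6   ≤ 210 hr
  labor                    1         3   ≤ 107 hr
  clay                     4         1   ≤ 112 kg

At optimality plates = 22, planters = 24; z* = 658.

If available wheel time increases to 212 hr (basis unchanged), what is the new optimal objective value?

Check each constraint at x*: wheel time 210/210 (tight); labor 94/107 (slack 13); clay 112/112 (tight).
Since labor is not tight, its dual is 0.
Dual feasibility on the basic columns requires 3·y_wheel time + 4·y_clay = 19, 6·y_wheel time + 1·y_clay = 10.
→ y_wheel time = 1 and y_clay = 4.
Δz = y_wheel time·Δb = 1 × (2) = 2, so new z* = 658 + 2 = 660.

660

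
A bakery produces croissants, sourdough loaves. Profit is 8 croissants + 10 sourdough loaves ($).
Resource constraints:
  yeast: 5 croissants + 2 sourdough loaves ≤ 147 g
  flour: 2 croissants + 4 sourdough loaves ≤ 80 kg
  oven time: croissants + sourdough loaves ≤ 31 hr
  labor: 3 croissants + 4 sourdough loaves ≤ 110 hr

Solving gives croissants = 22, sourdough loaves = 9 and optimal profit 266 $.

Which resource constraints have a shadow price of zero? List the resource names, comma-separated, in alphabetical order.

labor, yeast

yeast: 128/147 (slack 19)
flour: 80/80 (binding)
oven time: 31/31 (binding)
labor: 102/110 (slack 8)
By complementary slackness, a constraint with positive slack has shadow price 0 → labor, yeast.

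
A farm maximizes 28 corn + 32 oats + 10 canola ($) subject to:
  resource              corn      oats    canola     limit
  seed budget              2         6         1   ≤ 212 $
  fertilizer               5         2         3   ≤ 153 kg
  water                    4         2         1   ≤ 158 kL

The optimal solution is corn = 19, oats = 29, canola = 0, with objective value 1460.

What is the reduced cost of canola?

-6

At the optimum: seed budget uses 212 of 212 (binding); fertilizer uses 153 of 153 (binding); water uses 134 of 158 (slack = 24).
Slack constraints have shadow price 0 (complementary slackness).
From A_Bᵀ y = c: 2·y_seed budget + 5·y_fertilizer = 28; 6·y_seed budget + 2·y_fertilizer = 32.
Solving: y_seed budget = 4, y_fertilizer = 4.
Reduced cost of canola: c₃ − yᵀa₃ = 10 − (4·1 + 4·3) = 10 − 16 = -6.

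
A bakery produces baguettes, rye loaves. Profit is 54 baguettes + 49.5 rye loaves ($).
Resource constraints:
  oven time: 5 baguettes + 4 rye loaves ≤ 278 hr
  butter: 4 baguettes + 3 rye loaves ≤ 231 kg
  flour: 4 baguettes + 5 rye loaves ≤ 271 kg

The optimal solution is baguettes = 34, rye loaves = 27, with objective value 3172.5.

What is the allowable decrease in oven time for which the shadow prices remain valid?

61.2

Binding constraints: oven time, flour. The basis is B = [[5,4],[4,5]] with det 9.
Per unit decrease in oven time, x* moves by d = (-0.5556, 0.4444).
The basis stays optimal until baguettes reaches 0; allowable decrease = 61.2 hr.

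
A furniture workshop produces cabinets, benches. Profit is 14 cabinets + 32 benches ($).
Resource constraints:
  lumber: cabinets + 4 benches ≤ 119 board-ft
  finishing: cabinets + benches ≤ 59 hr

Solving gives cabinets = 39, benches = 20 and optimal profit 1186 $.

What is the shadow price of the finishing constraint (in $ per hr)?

At the optimum: lumber uses 119 of 119 (binding); finishing uses 59 of 59 (binding).
Dual feasibility on the basic columns requires 1·y_lumber + 1·y_finishing = 14, 4·y_lumber + 1·y_finishing = 32.
→ y_lumber = 6 and y_finishing = 8.
Shadow price of finishing = 8.

8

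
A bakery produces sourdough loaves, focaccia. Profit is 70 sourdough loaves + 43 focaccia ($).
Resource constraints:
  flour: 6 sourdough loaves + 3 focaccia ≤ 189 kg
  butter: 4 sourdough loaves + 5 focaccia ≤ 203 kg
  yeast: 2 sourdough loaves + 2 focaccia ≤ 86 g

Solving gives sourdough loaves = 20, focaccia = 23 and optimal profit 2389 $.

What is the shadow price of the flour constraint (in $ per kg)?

9

Check each constraint at x*: flour 189/189 (tight); butter 195/203 (slack 8); yeast 86/86 (tight).
Since butter is not tight, its dual is 0.
Dual feasibility on the basic columns requires 6·y_flour + 2·y_yeast = 70, 3·y_flour + 2·y_yeast = 43.
This yields shadow prices y_flour = 9, y_yeast = 8.
Shadow price of flour = 9.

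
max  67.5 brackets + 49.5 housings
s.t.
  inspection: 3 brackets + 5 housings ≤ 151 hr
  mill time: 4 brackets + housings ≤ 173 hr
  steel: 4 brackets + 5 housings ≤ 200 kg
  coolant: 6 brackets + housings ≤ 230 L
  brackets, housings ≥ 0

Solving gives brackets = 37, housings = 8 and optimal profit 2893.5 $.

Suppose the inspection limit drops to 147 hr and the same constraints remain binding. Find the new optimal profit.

2859.5

At the optimum: inspection uses 151 of 151 (binding); mill time uses 156 of 173 (slack = 17); steel uses 188 of 200 (slack = 12); coolant uses 230 of 230 (binding).
Since mill time, steel are not tight, their duals are 0.
Dual feasibility on the basic columns requires 3·y_inspection + 6·y_coolant = 67.5, 5·y_inspection + 1·y_coolant = 49.5.
Solving: y_inspection = 8.5, y_coolant = 7.
Δz = y_inspection·Δb = 8.5 × (-4) = -34, so new z* = 2893.5 − 34 = 2859.5.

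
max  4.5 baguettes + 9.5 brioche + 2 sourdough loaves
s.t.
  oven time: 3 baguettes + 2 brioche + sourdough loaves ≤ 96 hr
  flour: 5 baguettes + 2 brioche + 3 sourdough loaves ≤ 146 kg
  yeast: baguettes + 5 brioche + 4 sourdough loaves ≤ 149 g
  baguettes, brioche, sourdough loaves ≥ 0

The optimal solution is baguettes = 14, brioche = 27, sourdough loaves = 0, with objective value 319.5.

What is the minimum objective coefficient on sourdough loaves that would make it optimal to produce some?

Binding: oven time and yeast. Non-binding: flour (22 unused).
Slack constraints have shadow price 0 (complementary slackness).
From A_Bᵀ y = c: 3·y_oven time + 1·y_yeast = 4.5; 2·y_oven time + 5·y_yeast = 9.5.
This yields shadow prices y_oven time = 1, y_yeast = 1.5.
sourdough loaves enters the basis when its profit ≥ yᵀa₃ = 1·1 + 1.5·4 = 7.

7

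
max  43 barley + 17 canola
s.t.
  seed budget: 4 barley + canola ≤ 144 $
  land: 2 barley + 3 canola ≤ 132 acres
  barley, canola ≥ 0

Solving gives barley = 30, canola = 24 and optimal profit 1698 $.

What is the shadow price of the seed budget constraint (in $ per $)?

9.5

Both seed budget and land are binding at x*.
Dual feasibility on the basic columns requires 4·y_seed budget + 2·y_land = 43, 1·y_seed budget + 3·y_land = 17.
This yields shadow prices y_seed budget = 9.5, y_land = 2.5.
Shadow price of seed budget = 9.5.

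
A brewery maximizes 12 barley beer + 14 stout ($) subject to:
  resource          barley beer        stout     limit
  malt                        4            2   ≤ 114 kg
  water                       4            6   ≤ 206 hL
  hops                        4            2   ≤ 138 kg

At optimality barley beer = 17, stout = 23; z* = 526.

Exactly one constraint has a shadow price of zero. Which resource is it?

hops

malt: 114/114 (binding)
water: 206/206 (binding)
hops: 114/138 (slack 24)
By complementary slackness, a constraint with positive slack has shadow price 0 → hops.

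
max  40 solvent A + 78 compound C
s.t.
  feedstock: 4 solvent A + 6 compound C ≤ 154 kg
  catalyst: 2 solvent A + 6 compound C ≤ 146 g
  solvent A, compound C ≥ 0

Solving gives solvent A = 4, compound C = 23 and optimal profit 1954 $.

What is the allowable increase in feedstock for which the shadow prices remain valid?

138

Binding constraints: feedstock, catalyst. The basis is B = [[4,6],[2,6]] with det 12.
Per unit increase in feedstock, x* moves by d = (0.5, -0.1667).
The basis stays optimal until compound C reaches 0; allowable increase = 138 kg.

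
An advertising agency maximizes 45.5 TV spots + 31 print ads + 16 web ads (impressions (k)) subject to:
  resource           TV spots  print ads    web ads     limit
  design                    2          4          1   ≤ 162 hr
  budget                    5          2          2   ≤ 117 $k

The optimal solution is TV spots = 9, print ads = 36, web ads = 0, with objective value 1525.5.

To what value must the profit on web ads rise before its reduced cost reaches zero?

19

At the optimum: design uses 162 of 162 (binding); budget uses 117 of 117 (binding).
The binding rows give the dual system: 2·y_design + 5·y_budget = 45.5 and 4·y_design + 2·y_budget = 31.
This yields shadow prices y_design = 4, y_budget = 7.5.
web ads enters the basis when its profit ≥ yᵀa₃ = 4·1 + 7.5·2 = 19.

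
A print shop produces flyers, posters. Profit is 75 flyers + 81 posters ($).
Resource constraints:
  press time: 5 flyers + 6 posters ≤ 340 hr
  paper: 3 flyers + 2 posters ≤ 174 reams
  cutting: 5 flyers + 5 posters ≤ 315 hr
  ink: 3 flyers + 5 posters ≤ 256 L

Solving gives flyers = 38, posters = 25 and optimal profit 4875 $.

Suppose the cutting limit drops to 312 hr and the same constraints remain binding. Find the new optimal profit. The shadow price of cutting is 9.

4848

Δb = -3, so new z* = 4875 + (9)·(-3) = 4875 − 27 = 4848.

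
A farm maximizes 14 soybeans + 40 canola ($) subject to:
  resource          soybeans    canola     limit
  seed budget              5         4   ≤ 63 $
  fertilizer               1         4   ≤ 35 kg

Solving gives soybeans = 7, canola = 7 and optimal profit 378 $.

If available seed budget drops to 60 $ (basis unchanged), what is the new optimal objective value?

Both seed budget and fertilizer are binding at x*.
From A_Bᵀ y = c: 5·y_seed budget + 1·y_fertilizer = 14; 4·y_seed budget + 4·y_fertilizer = 40.
Solving: y_seed budget = 1, y_fertilizer = 9.
Δz = y_seed budget·Δb = 1 × (-3) = -3, so new z* = 378 − 3 = 375.

375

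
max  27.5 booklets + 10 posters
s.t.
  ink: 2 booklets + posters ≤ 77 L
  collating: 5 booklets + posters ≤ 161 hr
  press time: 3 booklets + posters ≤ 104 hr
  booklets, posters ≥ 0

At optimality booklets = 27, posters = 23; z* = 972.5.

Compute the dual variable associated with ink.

2.5

Check each constraint at x*: ink 77/77 (tight); collating 158/161 (slack 3); press time 104/104 (tight).
Slack constraints have shadow price 0 (complementary slackness).
Dual feasibility on the basic columns requires 2·y_ink + 3·y_press time = 27.5, 1·y_ink + 1·y_press time = 10.
Solving: y_ink = 2.5, y_press time = 7.5.
Shadow price of ink = 2.5.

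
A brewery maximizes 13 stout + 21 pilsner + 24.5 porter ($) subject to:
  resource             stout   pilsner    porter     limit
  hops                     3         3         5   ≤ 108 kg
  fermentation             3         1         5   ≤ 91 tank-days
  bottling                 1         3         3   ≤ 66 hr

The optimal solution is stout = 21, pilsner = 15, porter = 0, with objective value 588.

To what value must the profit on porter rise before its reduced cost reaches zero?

Check each constraint at x*: hops 108/108 (tight); fermentation 78/91 (slack 13); bottling 66/66 (tight).
By complementary slackness, y = 0 for the non-binding constraint.
Dual feasibility on the basic columns requires 3·y_hops + 1·y_bottling = 13, 3·y_hops + 3·y_bottling = 21.
→ y_hops = 3 and y_bottling = 4.
porter enters the basis when its profit ≥ yᵀa₃ = 3·5 + 4·3 = 27.

27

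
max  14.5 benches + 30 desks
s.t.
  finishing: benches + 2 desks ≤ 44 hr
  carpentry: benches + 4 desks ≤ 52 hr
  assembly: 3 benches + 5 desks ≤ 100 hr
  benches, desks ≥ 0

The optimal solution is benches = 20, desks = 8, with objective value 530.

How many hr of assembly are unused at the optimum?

assembly used = 3·20 + 5·8 = 100; slack = 100 − 100 = 0.

0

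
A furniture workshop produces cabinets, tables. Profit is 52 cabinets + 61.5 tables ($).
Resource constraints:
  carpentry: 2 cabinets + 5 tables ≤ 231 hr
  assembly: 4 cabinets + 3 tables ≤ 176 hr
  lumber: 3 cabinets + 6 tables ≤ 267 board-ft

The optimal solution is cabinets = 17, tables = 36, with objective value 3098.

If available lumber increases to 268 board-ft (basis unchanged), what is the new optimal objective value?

3104

Check each constraint at x*: carpentry 214/231 (slack 17); assembly 176/176 (tight); lumber 267/267 (tight).
By complementary slackness, y = 0 for the non-binding constraint.
Dual feasibility on the basic columns requires 4·y_assembly + 3·y_lumber = 52, 3·y_assembly + 6·y_lumber = 61.5.
→ y_assembly = 8.5 and y_lumber = 6.
Δz = y_lumber·Δb = 6 × (1) = 6, so new z* = 3098 + 6 = 3104.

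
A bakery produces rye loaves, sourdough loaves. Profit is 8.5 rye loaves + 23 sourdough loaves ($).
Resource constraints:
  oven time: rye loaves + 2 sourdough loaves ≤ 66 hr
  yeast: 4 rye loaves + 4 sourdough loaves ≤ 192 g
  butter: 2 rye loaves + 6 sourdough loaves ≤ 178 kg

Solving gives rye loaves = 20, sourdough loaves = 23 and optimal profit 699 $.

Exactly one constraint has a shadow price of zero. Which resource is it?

oven time: 66/66 (binding)
yeast: 172/192 (slack 20)
butter: 178/178 (binding)
By complementary slackness, a constraint with positive slack has shadow price 0 → yeast.

yeast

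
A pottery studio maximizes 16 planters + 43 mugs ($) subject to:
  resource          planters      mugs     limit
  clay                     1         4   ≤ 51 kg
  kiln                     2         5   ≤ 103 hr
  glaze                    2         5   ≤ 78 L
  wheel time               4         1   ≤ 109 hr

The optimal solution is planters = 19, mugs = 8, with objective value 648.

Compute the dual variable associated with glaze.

Check each constraint at x*: clay 51/51 (tight); kiln 78/103 (slack 25); glaze 78/78 (tight); wheel time 84/109 (slack 25).
By complementary slackness, y = 0 for the non-binding constraints.
The binding rows give the dual system: 1·y_clay + 2·y_glaze = 16 and 4·y_clay + 5·y_glaze = 43.
→ y_clay = 2 and y_glaze = 7.
Shadow price of glaze = 7.

7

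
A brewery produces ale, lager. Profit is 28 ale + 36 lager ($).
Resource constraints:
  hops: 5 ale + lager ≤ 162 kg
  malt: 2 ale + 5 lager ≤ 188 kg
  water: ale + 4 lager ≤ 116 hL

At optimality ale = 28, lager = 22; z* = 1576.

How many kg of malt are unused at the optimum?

22

malt used = 2·28 + 5·22 = 166; slack = 188 − 166 = 22.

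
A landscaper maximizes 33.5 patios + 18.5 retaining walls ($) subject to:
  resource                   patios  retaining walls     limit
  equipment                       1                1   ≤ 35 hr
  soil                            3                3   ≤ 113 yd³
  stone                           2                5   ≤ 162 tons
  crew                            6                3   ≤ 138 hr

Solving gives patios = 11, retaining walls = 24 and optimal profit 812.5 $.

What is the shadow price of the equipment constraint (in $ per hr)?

3.5

At the optimum: equipment uses 35 of 35 (binding); soil uses 105 of 113 (slack = 8); stone uses 142 of 162 (slack = 20); crew uses 138 of 138 (binding).
By complementary slackness, y = 0 for the non-binding constraints.
From A_Bᵀ y = c: 1·y_equipment + 6·y_crew = 33.5; 1·y_equipment + 3·y_crew = 18.5.
→ y_equipment = 3.5 and y_crew = 5.
Shadow price of equipment = 3.5.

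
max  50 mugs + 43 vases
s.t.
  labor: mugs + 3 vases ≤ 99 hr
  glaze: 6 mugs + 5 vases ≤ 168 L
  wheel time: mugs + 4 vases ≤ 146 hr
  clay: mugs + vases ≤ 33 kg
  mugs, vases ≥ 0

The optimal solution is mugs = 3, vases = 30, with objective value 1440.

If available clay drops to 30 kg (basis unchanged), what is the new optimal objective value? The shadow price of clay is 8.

Δb = -3, so new z* = 1440 + (8)·(-3) = 1440 − 24 = 1416.

1416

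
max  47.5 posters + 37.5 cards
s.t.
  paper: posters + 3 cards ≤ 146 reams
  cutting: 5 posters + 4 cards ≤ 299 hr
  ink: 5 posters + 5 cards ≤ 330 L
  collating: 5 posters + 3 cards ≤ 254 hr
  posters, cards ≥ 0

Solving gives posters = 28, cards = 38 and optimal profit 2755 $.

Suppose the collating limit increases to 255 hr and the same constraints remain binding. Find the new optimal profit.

2760

Check each constraint at x*: paper 142/146 (slack 4); cutting 292/299 (slack 7); ink 330/330 (tight); collating 254/254 (tight).
Slack constraints have shadow price 0 (complementary slackness).
From A_Bᵀ y = c: 5·y_ink + 5·y_collating = 47.5; 5·y_ink + 3·y_collating = 37.5.
→ y_ink = 4.5 and y_collating = 5.
Δz = y_collating·Δb = 5 × (1) = 5, so new z* = 2755 + 5 = 2760.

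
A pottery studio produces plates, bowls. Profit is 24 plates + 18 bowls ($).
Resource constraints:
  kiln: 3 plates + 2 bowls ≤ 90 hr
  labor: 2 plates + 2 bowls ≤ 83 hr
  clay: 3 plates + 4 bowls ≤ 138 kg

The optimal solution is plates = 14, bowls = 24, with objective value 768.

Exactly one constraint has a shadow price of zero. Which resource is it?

kiln: 90/90 (binding)
labor: 76/83 (slack 7)
clay: 138/138 (binding)
By complementary slackness, a constraint with positive slack has shadow price 0 → labor.

labor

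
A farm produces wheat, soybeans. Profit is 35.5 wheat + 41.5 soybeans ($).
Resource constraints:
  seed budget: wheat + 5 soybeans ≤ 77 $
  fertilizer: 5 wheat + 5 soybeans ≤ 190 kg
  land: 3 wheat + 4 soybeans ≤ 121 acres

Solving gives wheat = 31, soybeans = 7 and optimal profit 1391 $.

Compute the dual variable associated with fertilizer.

3.5

Check each constraint at x*: seed budget 66/77 (slack 11); fertilizer 190/190 (tight); land 121/121 (tight).
Since seed budget is not tight, its dual is 0.
From A_Bᵀ y = c: 5·y_fertilizer + 3·y_land = 35.5; 5·y_fertilizer + 4·y_land = 41.5.
→ y_fertilizer = 3.5 and y_land = 6.
Shadow price of fertilizer = 3.5.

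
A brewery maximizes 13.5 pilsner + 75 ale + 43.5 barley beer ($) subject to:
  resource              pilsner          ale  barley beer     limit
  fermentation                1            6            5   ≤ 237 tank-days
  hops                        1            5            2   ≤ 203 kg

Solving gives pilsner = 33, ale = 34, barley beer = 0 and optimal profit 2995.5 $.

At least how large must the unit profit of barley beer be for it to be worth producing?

49.5

Both fermentation and hops are binding at x*.
Dual feasibility on the basic columns requires 1·y_fermentation + 1·y_hops = 13.5, 6·y_fermentation + 5·y_hops = 75.
This yields shadow prices y_fermentation = 7.5, y_hops = 6.
barley beer enters the basis when its profit ≥ yᵀa₃ = 7.5·5 + 6·2 = 49.5.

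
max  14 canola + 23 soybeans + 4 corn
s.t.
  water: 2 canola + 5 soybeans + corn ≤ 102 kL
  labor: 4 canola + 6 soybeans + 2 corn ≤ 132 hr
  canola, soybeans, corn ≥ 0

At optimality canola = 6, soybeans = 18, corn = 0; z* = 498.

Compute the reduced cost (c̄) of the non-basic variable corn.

-3

At the optimum: water uses 102 of 102 (binding); labor uses 132 of 132 (binding).
Dual feasibility on the basic columns requires 2·y_water + 4·y_labor = 14, 5·y_water + 6·y_labor = 23.
→ y_water = 1 and y_labor = 3.
Reduced cost of corn: c₃ − yᵀa₃ = 4 − (1·1 + 3·2) = 4 − 7 = -3.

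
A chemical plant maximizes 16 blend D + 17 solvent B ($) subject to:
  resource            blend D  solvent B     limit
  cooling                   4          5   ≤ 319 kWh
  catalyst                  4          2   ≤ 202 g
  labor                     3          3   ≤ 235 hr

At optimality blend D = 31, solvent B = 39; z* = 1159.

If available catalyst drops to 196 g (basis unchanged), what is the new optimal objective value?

At the optimum: cooling uses 319 of 319 (binding); catalyst uses 202 of 202 (binding); labor uses 210 of 235 (slack = 25).
By complementary slackness, y = 0 for the non-binding constraint.
From A_Bᵀ y = c: 4·y_cooling + 4·y_catalyst = 16; 5·y_cooling + 2·y_catalyst = 17.
This yields shadow prices y_cooling = 3, y_catalyst = 1.
Δz = y_catalyst·Δb = 1 × (-6) = -6, so new z* = 1159 − 6 = 1153.

1153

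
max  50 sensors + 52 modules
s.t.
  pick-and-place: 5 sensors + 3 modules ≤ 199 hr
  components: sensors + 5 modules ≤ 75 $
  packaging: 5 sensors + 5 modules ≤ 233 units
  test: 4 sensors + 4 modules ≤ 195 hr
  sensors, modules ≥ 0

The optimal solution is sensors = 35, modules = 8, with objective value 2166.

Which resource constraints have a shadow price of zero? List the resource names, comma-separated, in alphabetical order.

packaging, test

pick-and-place: 199/199 (binding)
components: 75/75 (binding)
packaging: 215/233 (slack 18)
test: 172/195 (slack 23)
By complementary slackness, a constraint with positive slack has shadow price 0 → packaging, test.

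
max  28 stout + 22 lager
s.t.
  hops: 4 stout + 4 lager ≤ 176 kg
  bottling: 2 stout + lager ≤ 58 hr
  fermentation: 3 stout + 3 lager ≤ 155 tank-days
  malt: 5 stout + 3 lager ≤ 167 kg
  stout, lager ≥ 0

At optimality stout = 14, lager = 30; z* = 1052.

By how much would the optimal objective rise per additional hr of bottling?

Check each constraint at x*: hops 176/176 (tight); bottling 58/58 (tight); fermentation 132/155 (slack 23); malt 160/167 (slack 7).
Since fermentation, malt are not tight, their duals are 0.
From A_Bᵀ y = c: 4·y_hops + 2·y_bottling = 28; 4·y_hops + 1·y_bottling = 22.
Solving: y_hops = 4, y_bottling = 6.
Shadow price of bottling = 6.

6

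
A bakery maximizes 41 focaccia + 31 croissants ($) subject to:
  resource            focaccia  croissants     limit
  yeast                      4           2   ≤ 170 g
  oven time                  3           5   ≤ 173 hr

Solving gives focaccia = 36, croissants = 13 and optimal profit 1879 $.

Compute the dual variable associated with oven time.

3

Both yeast and oven time are binding at x*.
The binding rows give the dual system: 4·y_yeast + 3·y_oven time = 41 and 2·y_yeast + 5·y_oven time = 31.
Solving: y_yeast = 8, y_oven time = 3.
Shadow price of oven time = 3.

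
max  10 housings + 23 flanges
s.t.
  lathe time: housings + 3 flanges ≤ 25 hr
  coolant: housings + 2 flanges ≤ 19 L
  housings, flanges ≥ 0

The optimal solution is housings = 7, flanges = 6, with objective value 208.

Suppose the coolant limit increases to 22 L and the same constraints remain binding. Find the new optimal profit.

At the optimum: lathe time uses 25 of 25 (binding); coolant uses 19 of 19 (binding).
Dual feasibility on the basic columns requires 1·y_lathe time + 1·y_coolant = 10, 3·y_lathe time + 2·y_coolant = 23.
→ y_lathe time = 3 and y_coolant = 7.
Δz = y_coolant·Δb = 7 × (3) = 21, so new z* = 208 + 21 = 229.

229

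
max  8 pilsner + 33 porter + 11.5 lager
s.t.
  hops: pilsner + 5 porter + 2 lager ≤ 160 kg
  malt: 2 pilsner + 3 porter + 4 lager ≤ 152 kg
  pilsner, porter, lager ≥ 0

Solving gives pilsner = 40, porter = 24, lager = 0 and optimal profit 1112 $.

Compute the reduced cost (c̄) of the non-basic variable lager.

Both hops and malt are binding at x*.
The binding rows give the dual system: 1·y_hops + 2·y_malt = 8 and 5·y_hops + 3·y_malt = 33.
This yields shadow prices y_hops = 6, y_malt = 1.
Reduced cost of lager: c₃ − yᵀa₃ = 11.5 − (6·2 + 1·4) = 11.5 − 16 = -4.5.

-4.5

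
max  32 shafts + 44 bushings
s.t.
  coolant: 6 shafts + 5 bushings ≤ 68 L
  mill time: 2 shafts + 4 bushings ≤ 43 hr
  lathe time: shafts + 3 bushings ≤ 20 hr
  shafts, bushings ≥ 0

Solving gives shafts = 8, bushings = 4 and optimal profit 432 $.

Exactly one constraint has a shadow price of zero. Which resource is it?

coolant: 68/68 (binding)
mill time: 32/43 (slack 11)
lathe time: 20/20 (binding)
By complementary slackness, a constraint with positive slack has shadow price 0 → mill time.

mill time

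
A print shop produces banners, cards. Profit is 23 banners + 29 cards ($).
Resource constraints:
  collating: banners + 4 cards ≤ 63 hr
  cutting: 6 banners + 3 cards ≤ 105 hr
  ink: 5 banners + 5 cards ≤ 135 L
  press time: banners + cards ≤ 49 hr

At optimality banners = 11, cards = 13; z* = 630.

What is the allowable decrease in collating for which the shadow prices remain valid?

Binding constraints: collating, cutting. The basis is B = [[1,4],[6,3]] with det -21.
Per unit decrease in collating, x* moves by d = (0.1429, -0.2857).
The basis stays optimal until cards reaches 0; allowable decrease = 45.5 hr.

45.5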